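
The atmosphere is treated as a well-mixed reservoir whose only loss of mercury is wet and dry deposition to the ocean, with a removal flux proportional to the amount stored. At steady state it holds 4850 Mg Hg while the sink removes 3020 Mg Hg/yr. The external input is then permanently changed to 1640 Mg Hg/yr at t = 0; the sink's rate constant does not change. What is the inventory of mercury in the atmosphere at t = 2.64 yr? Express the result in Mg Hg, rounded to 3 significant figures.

The sink rate constant is k = F₀/M₀ = 3020/4850 = 0.6227 yr⁻¹.
Solving dM/dt = F₁ − kM with M(0) = M₀ gives M(t) = F₁/k + (M₀ − F₁/k)·e^(−kt).
F₁/k = 1640/0.6227 = 2633.8 Mg Hg; kt = 0.6227 × 2.64 = 1.644, e^(−kt) = 0.1932.
M(2.64) = 2633.8 + (4850 − 2633.8) × 0.1932 = 2633.8 + 428.2 = 3062.0 Mg Hg.

3060 Mg Hg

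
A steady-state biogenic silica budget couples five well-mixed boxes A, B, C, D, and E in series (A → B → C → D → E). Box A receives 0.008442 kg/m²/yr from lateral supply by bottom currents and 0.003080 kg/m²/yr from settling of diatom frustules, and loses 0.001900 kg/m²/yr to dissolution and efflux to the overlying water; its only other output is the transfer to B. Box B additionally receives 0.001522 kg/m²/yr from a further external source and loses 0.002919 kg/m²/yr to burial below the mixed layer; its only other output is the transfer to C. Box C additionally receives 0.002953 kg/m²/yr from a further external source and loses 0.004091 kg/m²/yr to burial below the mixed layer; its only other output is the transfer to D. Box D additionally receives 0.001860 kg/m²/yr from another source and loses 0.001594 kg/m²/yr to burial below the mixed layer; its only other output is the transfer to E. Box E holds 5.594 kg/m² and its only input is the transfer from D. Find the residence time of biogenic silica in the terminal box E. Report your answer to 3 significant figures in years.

761 yr

Box A: F(A→B) = (0.008442 + 0.003080) − 0.001900 = 0.0096220 kg/m²/yr.
Box B: F(B→C) = (0.0096220 + 0.001522) − 0.002919 = 0.0082250 kg/m²/yr.
Box C: F(C→D) = (0.0082250 + 0.002953) − 0.004091 = 0.0070870 kg/m²/yr.
Box D: F(D→E) = (0.0070870 + 0.001860) − 0.001594 = 0.0073530 kg/m²/yr.
Box E throughput = its input = 0.0073530 kg/m²/yr; τ = 5.594 / 0.0073530 = 760.8 yr.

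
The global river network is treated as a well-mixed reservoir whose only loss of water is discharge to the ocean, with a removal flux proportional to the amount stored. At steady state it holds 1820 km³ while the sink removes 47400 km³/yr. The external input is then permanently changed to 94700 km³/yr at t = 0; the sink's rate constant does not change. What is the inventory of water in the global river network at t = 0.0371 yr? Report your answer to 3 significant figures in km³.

2950 km³

τ = M₀/F₀ = 1820/47400 = 0.03840 yr; rate constant k = 1/τ.
New steady state M_∞ = F₁/k = F₁·τ = 94700 × 0.03840 = 3636.2 km³.
M(t) = M_∞ + (M₀ − M_∞)·e^(−t/τ); t/τ = 0.0371/0.03840 = 0.9662, so e^(−t/τ) = 0.3805.
M(t) = 3636.2 − 1816 × 0.3805 = 2945.1 km³.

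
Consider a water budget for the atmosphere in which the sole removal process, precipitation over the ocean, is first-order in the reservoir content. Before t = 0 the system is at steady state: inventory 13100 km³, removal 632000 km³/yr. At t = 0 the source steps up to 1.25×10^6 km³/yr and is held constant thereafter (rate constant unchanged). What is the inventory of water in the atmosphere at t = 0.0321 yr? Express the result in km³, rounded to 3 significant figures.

τ = M₀/F₀ = 13100/632000 = 0.02073 yr; rate constant k = 1/τ.
New steady state M_∞ = F₁/k = F₁·τ = 1.25×10^6 × 0.02073 = 25910 km³.
M(t) = M_∞ + (M₀ − M_∞)·e^(−t/τ); t/τ = 0.0321/0.02073 = 1.549, so e^(−t/τ) = 0.2125.
M(t) = 25910 − 12810 × 0.2125 = 23187 km³.

23200 km³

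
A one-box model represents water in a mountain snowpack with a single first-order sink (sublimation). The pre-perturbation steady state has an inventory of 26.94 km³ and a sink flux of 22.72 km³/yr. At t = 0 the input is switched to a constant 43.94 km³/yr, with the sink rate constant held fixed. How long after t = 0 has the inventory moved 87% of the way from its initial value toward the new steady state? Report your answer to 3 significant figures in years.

τ = M₀/F₀ = 26.94/22.72 = 1.186 yr.
The remaining gap fraction is e^(−t/τ); 87% covered ⇒ e^(−t/τ) = 0.130.
t = −τ ln(0.130) = 1.186 × 2.040 = 2.419 yr.

2.42 yr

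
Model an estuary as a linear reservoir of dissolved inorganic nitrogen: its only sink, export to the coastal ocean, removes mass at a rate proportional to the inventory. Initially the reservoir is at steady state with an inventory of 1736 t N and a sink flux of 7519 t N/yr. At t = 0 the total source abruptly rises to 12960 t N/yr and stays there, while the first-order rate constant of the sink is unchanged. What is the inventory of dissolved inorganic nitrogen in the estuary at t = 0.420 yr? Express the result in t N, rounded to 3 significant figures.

Residence time τ = M₀/F₀ = 0.2309 yr. The eventual steady state is M_∞ = M₀·(F₁/F₀) = 1736 × 12960/7519 = 2992.2 t N.
The anomaly ΔM(t) = M(t) − M_∞ decays as ΔM₀·e^(−t/τ) with ΔM₀ = 1736 − 2992.2 = −1256 t N.
At t = 0.420 yr, e^(−t/τ) = e^(−1.819) = 0.1622, so ΔM = −203.7 t N and M = 2992.2 − 203.7 = 2788.5 t N.

2790 t N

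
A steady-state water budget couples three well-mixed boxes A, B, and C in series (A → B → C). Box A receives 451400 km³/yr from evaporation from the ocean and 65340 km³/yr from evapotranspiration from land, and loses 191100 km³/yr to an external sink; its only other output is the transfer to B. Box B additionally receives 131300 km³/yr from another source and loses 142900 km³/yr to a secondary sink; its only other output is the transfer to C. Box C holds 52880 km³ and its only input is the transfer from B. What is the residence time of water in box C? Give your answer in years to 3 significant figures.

0.168 yr

Box A: F(A→B) = (451400 + 65340) − 191100 = 325640 km³/yr.
Box B: F(B→C) = (325640 + 131300) − 142900 = 314040 km³/yr.
Box C throughput = its input = 314040 km³/yr; τ = 52880 / 314040 = 0.1684 yr.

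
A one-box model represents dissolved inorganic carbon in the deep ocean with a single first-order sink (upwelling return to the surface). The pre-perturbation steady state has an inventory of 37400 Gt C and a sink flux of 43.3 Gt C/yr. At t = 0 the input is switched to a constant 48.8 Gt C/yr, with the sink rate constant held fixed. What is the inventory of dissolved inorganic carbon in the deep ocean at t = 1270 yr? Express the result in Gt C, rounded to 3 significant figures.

41100 Gt C

τ = M₀/F₀ = 37400/43.3 = 863.7 yr; rate constant k = 1/τ.
New steady state M_∞ = F₁/k = F₁·τ = 48.8 × 863.7 = 42151 Gt C.
M(t) = M_∞ + (M₀ − M_∞)·e^(−t/τ); t/τ = 1270/863.7 = 1.470, so e^(−t/τ) = 0.2298.
M(t) = 42151 − 4751 × 0.2298 = 41059 Gt C.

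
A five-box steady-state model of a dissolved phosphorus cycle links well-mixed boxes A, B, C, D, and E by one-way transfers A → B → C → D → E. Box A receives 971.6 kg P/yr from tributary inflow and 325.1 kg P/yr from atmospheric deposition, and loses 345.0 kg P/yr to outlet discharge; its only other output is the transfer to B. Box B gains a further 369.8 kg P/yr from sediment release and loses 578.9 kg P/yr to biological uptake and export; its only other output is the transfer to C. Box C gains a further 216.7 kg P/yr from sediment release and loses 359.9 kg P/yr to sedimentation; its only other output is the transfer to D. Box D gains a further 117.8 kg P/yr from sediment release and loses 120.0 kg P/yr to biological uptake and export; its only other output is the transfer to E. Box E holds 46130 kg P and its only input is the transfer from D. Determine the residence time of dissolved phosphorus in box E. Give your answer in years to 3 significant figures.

Box A: F(A→B) = (971.6 + 325.1) − 345.0 = 951.70 kg P/yr.
Box B: F(B→C) = (951.70 + 369.8) − 578.9 = 742.60 kg P/yr.
Box C: F(C→D) = (742.60 + 216.7) − 359.9 = 599.40 kg P/yr.
Box D: F(D→E) = (599.40 + 117.8) − 120.0 = 597.20 kg P/yr.
Box E throughput = its input = 597.20 kg P/yr; τ = 46130 / 597.20 = 77.24 yr.

77.2 yr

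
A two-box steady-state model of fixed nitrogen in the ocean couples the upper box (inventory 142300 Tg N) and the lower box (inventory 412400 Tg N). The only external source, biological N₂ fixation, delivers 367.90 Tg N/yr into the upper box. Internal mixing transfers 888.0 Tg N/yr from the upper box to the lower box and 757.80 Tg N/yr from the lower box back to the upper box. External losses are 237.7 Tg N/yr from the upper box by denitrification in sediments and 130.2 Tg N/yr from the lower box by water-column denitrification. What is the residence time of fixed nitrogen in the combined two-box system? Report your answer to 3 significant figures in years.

1510 yr

Treat the two boxes together as one reservoir: the mixing fluxes between them are internal recycling, so τ = ΣM / Σ(external losses).
M_total = 142300 + 412400 = 554700 Tg N.
ΣF_external_out = 237.7 + 130.2 = 367.90 Tg N/yr.
τ = M_total / ΣF_ext = 554700 / 367.90 = 1508 yr.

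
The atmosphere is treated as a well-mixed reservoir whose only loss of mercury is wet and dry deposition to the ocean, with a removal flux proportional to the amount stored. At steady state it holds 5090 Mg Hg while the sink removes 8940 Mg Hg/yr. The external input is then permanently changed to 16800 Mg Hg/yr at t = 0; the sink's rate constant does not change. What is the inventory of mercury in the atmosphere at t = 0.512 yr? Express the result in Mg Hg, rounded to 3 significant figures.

7740 Mg Hg

The sink rate constant is k = F₀/M₀ = 8940/5090 = 1.756 yr⁻¹.
Solving dM/dt = F₁ − kM with M(0) = M₀ gives M(t) = F₁/k + (M₀ − F₁/k)·e^(−kt).
F₁/k = 16800/1.756 = 9565.1 Mg Hg; kt = 1.756 × 0.512 = 0.8993, e^(−kt) = 0.4069.
M(0.512) = 9565.1 + (5090 − 9565.1) × 0.4069 = 9565.1 − 1821 = 7744.3 Mg Hg.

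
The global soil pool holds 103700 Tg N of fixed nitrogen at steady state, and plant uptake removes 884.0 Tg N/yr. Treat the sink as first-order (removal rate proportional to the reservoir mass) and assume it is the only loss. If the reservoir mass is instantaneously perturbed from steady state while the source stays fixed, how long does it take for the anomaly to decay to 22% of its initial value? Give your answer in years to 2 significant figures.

180 yr

For a linear reservoir the anomaly decays as exp(−t/τ) with τ = M/F = 103700/884.0 = 117.3 yr.
exp(−t/τ) = 0.22 ⇒ t = −τ ln(0.22) = 117.3 × 1.514 = 177.6 yr.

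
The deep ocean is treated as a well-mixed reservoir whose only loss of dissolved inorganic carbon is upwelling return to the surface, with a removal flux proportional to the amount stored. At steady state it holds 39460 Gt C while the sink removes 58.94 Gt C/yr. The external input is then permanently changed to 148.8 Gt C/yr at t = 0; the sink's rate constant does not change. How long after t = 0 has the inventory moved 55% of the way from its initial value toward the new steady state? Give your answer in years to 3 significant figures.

τ = M₀/F₀ = 39460/58.94 = 669.5 yr.
The remaining gap fraction is e^(−t/τ); 55% covered ⇒ e^(−t/τ) = 0.450.
t = −τ ln(0.450) = 669.5 × 0.7985 = 534.6 yr.

535 yr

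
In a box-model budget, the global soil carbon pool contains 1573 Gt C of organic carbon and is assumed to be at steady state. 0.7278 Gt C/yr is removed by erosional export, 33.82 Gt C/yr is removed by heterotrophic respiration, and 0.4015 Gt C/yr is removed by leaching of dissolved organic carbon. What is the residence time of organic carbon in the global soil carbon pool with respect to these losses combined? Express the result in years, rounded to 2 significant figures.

45 yr

Total removal = 0.7278 + 33.82 + 0.4015 = 34.949 Gt C/yr.
τ = M / ΣF_out = 1573 / 34.949 = 45.01 yr.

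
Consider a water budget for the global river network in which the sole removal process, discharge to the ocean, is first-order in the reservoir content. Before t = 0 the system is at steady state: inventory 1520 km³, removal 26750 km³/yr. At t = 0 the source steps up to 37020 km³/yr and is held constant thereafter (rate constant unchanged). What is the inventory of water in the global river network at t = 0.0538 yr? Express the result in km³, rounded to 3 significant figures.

Residence time τ = M₀/F₀ = 0.05682 yr. The eventual steady state is M_∞ = M₀·(F₁/F₀) = 1520 × 37020/26750 = 2103.6 km³.
The anomaly ΔM(t) = M(t) − M_∞ decays as ΔM₀·e^(−t/τ) with ΔM₀ = 1520 − 2103.6 = −583.6 km³.
At t = 0.0538 yr, e^(−t/τ) = e^(−0.9468) = 0.3880, so ΔM = −226.4 km³ and M = 2103.6 − 226.4 = 1877.2 km³.

1880 km³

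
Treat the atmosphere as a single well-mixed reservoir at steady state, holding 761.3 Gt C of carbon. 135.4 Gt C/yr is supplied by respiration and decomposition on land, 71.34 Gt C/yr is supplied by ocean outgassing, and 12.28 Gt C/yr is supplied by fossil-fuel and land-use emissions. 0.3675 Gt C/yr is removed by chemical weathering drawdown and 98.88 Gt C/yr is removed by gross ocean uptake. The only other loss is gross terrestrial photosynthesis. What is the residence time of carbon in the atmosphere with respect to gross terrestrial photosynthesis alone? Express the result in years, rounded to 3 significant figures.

6.36 yr

At steady state ΣF_in = ΣF_out.
ΣF_in = 135.4 + 71.34 + 12.28 = 219.02 Gt C/yr.
Gross terrestrial photosynthesis flux = ΣF_in − (0.3675 + 98.88) = 219.02 − 99.25 = 119.8 Gt C/yr.
τ = M / F = 761.3 / 119.8 = 6.356 yr.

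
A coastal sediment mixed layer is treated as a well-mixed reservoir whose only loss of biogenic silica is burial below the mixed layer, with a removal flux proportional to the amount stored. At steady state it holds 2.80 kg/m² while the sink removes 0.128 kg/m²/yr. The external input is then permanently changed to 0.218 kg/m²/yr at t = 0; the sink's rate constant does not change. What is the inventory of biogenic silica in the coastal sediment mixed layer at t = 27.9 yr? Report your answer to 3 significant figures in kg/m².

τ = M₀/F₀ = 2.80/0.128 = 21.87 yr; rate constant k = 1/τ.
New steady state M_∞ = F₁/k = F₁·τ = 0.218 × 21.87 = 4.7687 kg/m².
M(t) = M_∞ + (M₀ − M_∞)·e^(−t/τ); t/τ = 27.9/21.87 = 1.275, so e^(−t/τ) = 0.2793.
M(t) = 4.7687 − 1.969 × 0.2793 = 4.2189 kg/m².

4.22 kg/m²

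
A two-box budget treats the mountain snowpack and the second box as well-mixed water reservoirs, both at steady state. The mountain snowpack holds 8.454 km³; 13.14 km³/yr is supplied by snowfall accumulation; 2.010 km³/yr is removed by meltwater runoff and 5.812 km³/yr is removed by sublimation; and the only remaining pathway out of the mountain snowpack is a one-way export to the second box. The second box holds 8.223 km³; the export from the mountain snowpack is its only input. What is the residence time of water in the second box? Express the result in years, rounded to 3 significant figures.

Balance the mountain snowpack: ΣF_in = 13.140 km³/yr.
Export to the second box = ΣF_in − (2.010 + 5.812) = 5.3180 km³/yr.
At steady state the output of the second box equals its input, 5.3180 km³/yr.
τ = M / F = 8.223 / 5.3180 = 1.546 yr.

1.55 yr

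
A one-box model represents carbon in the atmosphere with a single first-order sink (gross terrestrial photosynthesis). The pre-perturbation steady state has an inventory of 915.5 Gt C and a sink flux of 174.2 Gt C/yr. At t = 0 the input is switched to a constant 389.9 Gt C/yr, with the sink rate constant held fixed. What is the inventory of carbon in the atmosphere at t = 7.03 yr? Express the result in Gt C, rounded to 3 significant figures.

The sink rate constant is k = F₀/M₀ = 174.2/915.5 = 0.1903 yr⁻¹.
Solving dM/dt = F₁ − kM with M(0) = M₀ gives M(t) = F₁/k + (M₀ − F₁/k)·e^(−kt).
F₁/k = 389.9/0.1903 = 2049.1 Gt C; kt = 0.1903 × 7.03 = 1.338, e^(−kt) = 0.2625.
M(7.03) = 2049.1 + (915.5 − 2049.1) × 0.2625 = 2049.1 − 297.5 = 1751.6 Gt C.

1750 Gt C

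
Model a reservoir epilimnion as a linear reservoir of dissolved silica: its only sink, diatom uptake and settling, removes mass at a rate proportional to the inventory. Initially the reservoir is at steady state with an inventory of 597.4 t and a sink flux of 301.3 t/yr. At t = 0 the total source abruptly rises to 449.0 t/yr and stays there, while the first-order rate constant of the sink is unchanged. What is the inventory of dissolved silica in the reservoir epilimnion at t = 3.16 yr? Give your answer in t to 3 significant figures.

831 t

τ = M₀/F₀ = 597.4/301.3 = 1.983 yr; rate constant k = 1/τ.
New steady state M_∞ = F₁/k = F₁·τ = 449.0 × 1.983 = 890.25 t.
M(t) = M_∞ + (M₀ − M_∞)·e^(−t/τ); t/τ = 3.16/1.983 = 1.594, so e^(−t/τ) = 0.2032.
M(t) = 890.25 − 292.9 × 0.2032 = 830.75 t.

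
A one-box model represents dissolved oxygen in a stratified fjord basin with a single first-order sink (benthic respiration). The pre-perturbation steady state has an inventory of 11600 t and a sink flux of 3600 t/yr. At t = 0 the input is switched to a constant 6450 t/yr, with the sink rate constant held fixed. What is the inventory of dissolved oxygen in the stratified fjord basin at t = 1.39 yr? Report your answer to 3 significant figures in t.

14800 t

τ = M₀/F₀ = 11600/3600 = 3.222 yr; rate constant k = 1/τ.
New steady state M_∞ = F₁/k = F₁·τ = 6450 × 3.222 = 20783 t.
M(t) = M_∞ + (M₀ − M_∞)·e^(−t/τ); t/τ = 1.39/3.222 = 0.4314, so e^(−t/τ) = 0.6496.
M(t) = 20783 − 9183 × 0.6496 = 14818 t.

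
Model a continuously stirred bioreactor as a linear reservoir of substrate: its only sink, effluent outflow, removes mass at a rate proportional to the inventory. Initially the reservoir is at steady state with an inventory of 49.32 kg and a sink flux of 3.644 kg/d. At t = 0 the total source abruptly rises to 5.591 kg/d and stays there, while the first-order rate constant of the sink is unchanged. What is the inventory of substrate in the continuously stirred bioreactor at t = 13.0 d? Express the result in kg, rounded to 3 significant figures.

Residence time τ = M₀/F₀ = 13.53 d. The eventual steady state is M_∞ = M₀·(F₁/F₀) = 49.32 × 5.591/3.644 = 75.672 kg.
The anomaly ΔM(t) = M(t) − M_∞ decays as ΔM₀·e^(−t/τ) with ΔM₀ = 49.32 − 75.672 = −26.35 kg.
At t = 13.0 d, e^(−t/τ) = e^(−0.9605) = 0.3827, so ΔM = −10.08 kg and M = 75.672 − 10.08 = 65.587 kg.

65.6 kg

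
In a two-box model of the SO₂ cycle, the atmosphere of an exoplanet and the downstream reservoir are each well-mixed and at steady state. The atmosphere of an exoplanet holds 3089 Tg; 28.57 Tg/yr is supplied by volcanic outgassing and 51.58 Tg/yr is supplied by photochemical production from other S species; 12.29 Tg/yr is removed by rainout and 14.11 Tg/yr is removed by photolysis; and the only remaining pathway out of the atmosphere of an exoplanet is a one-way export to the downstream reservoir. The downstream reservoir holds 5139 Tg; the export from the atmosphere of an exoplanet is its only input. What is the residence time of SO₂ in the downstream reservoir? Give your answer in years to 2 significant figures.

96 yr

Balance the atmosphere of an exoplanet: ΣF_in = 28.57 + 51.58 = 80.150 Tg/yr.
Export to the downstream reservoir = ΣF_in − (12.29 + 14.11) = 53.750 Tg/yr.
At steady state the output of the downstream reservoir equals its input, 53.750 Tg/yr.
τ = M / F = 5139 / 53.750 = 95.61 yr.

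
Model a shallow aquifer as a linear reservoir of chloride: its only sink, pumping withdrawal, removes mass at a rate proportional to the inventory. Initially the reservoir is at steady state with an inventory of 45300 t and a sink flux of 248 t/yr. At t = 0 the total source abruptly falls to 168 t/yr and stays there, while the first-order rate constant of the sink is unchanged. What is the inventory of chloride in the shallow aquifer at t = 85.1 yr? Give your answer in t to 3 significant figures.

39900 t

τ = M₀/F₀ = 45300/248 = 182.7 yr; rate constant k = 1/τ.
New steady state M_∞ = F₁/k = F₁·τ = 168 × 182.7 = 30687 t.
M(t) = M_∞ + (M₀ − M_∞)·e^(−t/τ); t/τ = 85.1/182.7 = 0.4659, so e^(−t/τ) = 0.6276.
M(t) = 30687 + 14610 × 0.6276 = 39858 t.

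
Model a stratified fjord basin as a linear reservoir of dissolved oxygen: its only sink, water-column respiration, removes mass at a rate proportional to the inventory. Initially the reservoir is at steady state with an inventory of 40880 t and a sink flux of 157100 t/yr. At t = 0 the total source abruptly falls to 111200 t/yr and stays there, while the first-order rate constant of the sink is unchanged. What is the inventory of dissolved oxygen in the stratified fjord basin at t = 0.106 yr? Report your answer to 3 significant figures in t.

The sink rate constant is k = F₀/M₀ = 157100/40880 = 3.843 yr⁻¹.
Solving dM/dt = F₁ − kM with M(0) = M₀ gives M(t) = F₁/k + (M₀ − F₁/k)·e^(−kt).
F₁/k = 111200/3.843 = 28936 t; kt = 3.843 × 0.106 = 0.4074, e^(−kt) = 0.6654.
M(0.106) = 28936 + (40880 − 28936) × 0.6654 = 28936 + 7948 = 36884 t.

36900 t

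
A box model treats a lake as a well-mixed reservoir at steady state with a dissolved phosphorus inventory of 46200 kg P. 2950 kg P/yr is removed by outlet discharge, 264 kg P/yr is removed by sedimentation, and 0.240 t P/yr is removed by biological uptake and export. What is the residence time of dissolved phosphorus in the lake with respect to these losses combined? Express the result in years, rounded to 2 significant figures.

Convert the biological uptake and export flux: 0.240 t P/yr = 240.0 kg P/yr.
Total removal = 2950 + 264.0 + 240.0 = 3454.0 kg P/yr.
τ = M / ΣF_out = 46200 / 3454.0 = 13.38 yr.

13 yr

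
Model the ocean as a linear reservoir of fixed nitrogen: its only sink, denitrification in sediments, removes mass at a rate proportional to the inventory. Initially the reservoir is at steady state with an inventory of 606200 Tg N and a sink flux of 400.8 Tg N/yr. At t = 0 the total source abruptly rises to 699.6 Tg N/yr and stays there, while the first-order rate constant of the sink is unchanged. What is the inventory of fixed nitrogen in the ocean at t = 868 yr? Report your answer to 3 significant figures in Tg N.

τ = M₀/F₀ = 606200/400.8 = 1512 yr; rate constant k = 1/τ.
New steady state M_∞ = F₁/k = F₁·τ = 699.6 × 1512 = 1.0581×10^6 Tg N.
M(t) = M_∞ + (M₀ − M_∞)·e^(−t/τ); t/τ = 868/1512 = 0.5739, so e^(−t/τ) = 0.5633.
M(t) = 1.0581×10^6 − 451900 × 0.5633 = 803540 Tg N.

804000 Tg N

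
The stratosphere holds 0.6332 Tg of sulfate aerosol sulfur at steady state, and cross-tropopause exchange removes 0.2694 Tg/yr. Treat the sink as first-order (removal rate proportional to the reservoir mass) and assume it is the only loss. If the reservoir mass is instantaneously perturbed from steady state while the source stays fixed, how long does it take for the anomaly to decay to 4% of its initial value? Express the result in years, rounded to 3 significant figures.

For a linear reservoir the anomaly decays as exp(−t/τ) with τ = M/F = 0.6332/0.2694 = 2.350 yr.
exp(−t/τ) = 0.04 ⇒ t = −τ ln(0.04) = 2.350 × 3.219 = 7.566 yr.

7.57 yr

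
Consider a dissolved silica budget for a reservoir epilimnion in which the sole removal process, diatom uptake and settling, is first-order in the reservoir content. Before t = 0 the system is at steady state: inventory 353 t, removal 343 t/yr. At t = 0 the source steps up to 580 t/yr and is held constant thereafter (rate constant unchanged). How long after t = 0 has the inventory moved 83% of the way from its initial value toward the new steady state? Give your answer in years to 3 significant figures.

τ = M₀/F₀ = 353/343 = 1.029 yr.
The remaining gap fraction is e^(−t/τ); 83% covered ⇒ e^(−t/τ) = 0.170.
t = −τ ln(0.170) = 1.029 × 1.772 = 1.824 yr.

1.82 yr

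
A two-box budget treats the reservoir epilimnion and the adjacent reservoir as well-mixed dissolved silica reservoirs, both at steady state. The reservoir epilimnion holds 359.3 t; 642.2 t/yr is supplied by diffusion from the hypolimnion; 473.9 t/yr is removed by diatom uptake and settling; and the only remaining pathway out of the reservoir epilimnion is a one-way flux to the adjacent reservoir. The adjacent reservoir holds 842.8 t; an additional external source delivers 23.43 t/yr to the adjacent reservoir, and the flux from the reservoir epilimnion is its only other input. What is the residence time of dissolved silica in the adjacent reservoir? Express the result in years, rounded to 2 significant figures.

4.4 yr

Balance the reservoir epilimnion: ΣF_in = 642.20 t/yr.
Flux to the adjacent reservoir = ΣF_in − (473.9) = 168.30 t/yr.
Total input to the adjacent reservoir = 168.30 + 23.43 = 191.73 t/yr; at steady state this equals its total output.
τ = M / F = 842.8 / 191.73 = 4.396 yr.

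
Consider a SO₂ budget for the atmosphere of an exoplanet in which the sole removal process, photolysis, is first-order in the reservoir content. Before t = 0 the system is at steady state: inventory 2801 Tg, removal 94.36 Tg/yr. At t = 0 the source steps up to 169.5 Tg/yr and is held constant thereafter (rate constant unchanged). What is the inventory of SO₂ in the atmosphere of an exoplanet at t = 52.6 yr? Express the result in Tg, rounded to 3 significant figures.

The sink rate constant is k = F₀/M₀ = 94.36/2801 = 0.03369 yr⁻¹.
Solving dM/dt = F₁ − kM with M(0) = M₀ gives M(t) = F₁/k + (M₀ − F₁/k)·e^(−kt).
F₁/k = 169.5/0.03369 = 5031.5 Tg; kt = 0.03369 × 52.6 = 1.772, e^(−kt) = 0.1700.
M(52.6) = 5031.5 + (2801 − 5031.5) × 0.1700 = 5031.5 − 379.2 = 4652.3 Tg.

4650 Tg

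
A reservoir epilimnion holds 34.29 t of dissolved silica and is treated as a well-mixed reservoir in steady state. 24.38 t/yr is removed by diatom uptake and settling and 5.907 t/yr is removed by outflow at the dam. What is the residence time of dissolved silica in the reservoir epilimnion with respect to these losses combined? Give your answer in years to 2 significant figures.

1.1 yr

Total removal = 24.38 + 5.907 = 30.287 t/yr.
τ = M / ΣF_out = 34.29 / 30.287 = 1.132 yr.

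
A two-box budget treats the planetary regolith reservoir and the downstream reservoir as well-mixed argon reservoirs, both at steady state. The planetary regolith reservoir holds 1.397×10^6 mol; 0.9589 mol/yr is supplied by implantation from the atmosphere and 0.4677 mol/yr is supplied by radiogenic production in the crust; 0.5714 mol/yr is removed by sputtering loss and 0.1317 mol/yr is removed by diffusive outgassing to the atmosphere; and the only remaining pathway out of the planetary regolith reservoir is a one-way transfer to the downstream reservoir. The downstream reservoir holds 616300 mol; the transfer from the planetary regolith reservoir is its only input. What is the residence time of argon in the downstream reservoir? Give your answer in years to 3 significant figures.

Balance the planetary regolith reservoir: ΣF_in = 0.9589 + 0.4677 = 1.4266 mol/yr.
Transfer to the downstream reservoir = ΣF_in − (0.5714 + 0.1317) = 0.72350 mol/yr.
At steady state the output of the downstream reservoir equals its input, 0.72350 mol/yr.
τ = M / F = 616300 / 0.72350 = 851800 yr.

852000 yr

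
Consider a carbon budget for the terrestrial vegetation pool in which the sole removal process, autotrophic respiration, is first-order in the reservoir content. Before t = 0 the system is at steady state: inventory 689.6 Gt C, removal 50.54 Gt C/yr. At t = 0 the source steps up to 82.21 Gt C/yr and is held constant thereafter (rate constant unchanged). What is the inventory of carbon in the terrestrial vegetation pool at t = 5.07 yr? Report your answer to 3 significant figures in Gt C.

τ = M₀/F₀ = 689.6/50.54 = 13.64 yr; rate constant k = 1/τ.
New steady state M_∞ = F₁/k = F₁·τ = 82.21 × 13.64 = 1121.7 Gt C.
M(t) = M_∞ + (M₀ − M_∞)·e^(−t/τ); t/τ = 5.07/13.64 = 0.3716, so e^(−t/τ) = 0.6896.
M(t) = 1121.7 − 432.1 × 0.6896 = 823.71 Gt C.

824 Gt C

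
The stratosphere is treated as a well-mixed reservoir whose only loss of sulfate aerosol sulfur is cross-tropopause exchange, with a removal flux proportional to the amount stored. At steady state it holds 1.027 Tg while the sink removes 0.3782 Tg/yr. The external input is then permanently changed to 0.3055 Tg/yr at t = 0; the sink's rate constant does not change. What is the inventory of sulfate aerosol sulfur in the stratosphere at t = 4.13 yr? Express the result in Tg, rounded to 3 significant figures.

τ = M₀/F₀ = 1.027/0.3782 = 2.715 yr; rate constant k = 1/τ.
New steady state M_∞ = F₁/k = F₁·τ = 0.3055 × 2.715 = 0.82958 Tg.
M(t) = M_∞ + (M₀ − M_∞)·e^(−t/τ); t/τ = 4.13/2.715 = 1.521, so e^(−t/τ) = 0.2185.
M(t) = 0.82958 + 0.1974 × 0.2185 = 0.87272 Tg.

0.873 Tg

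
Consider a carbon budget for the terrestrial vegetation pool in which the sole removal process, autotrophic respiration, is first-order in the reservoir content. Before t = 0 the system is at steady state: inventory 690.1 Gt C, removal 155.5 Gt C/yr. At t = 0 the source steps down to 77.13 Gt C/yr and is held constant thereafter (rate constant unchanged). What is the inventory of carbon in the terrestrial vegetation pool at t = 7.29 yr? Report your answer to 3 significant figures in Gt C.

410 Gt C

Residence time τ = M₀/F₀ = 4.438 yr. The eventual steady state is M_∞ = M₀·(F₁/F₀) = 690.1 × 77.13/155.5 = 342.30 Gt C.
The anomaly ΔM(t) = M(t) − M_∞ decays as ΔM₀·e^(−t/τ) with ΔM₀ = 690.1 − 342.30 = 347.8 Gt C.
At t = 7.29 yr, e^(−t/τ) = e^(−1.643) = 0.1935, so ΔM = 67.29 Gt C and M = 342.30 + 67.29 = 409.59 Gt C.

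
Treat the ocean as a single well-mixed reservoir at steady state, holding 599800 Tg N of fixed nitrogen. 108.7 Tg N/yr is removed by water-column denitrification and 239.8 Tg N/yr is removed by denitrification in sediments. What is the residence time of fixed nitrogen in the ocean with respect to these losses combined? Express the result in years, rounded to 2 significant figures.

1700 yr

Total removal = 108.7 + 239.8 = 348.50 Tg N/yr.
τ = M / ΣF_out = 599800 / 348.50 = 1721 yr.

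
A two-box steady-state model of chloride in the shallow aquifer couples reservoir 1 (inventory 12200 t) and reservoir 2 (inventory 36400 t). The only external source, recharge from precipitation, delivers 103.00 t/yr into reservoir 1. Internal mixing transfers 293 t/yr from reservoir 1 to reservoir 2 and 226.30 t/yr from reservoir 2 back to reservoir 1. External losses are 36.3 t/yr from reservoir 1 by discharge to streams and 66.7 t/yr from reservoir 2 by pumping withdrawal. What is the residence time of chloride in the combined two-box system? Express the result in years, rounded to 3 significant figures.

For the system as a whole, the A↔B exchange is internal and contributes nothing to the throughput; only the external sinks remove mass.
M_total = 12200 + 36400 = 48600 t.
ΣF_external_out = 36.3 + 66.7 = 103.00 t/yr.
τ = M_total / ΣF_ext = 48600 / 103.00 = 471.8 yr.

472 yr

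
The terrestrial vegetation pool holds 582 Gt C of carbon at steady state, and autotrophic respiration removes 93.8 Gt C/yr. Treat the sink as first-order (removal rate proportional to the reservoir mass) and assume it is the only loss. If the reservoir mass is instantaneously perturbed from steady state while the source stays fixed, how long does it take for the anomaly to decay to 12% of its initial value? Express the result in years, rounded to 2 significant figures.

13 yr

For a linear reservoir the anomaly decays as exp(−t/τ) with τ = M/F = 582/93.8 = 6.205 yr.
exp(−t/τ) = 0.12 ⇒ t = −τ ln(0.12) = 6.205 × 2.120 = 13.16 yr.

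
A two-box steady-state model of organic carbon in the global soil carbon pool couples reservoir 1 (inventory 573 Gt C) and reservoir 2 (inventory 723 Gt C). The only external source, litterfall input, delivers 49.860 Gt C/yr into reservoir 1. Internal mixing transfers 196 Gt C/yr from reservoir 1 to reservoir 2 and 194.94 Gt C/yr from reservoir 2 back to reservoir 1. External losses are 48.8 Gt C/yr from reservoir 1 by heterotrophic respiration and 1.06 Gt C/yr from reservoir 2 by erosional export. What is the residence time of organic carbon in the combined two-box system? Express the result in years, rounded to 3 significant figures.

26.0 yr

Treat the two boxes together as one reservoir: the mixing fluxes between them are internal recycling, so τ = ΣM / Σ(external losses).
M_total = 573 + 723 = 1296.0 Gt C.
ΣF_external_out = 48.8 + 1.06 = 49.860 Gt C/yr.
τ = M_total / ΣF_ext = 1296.0 / 49.860 = 25.99 yr.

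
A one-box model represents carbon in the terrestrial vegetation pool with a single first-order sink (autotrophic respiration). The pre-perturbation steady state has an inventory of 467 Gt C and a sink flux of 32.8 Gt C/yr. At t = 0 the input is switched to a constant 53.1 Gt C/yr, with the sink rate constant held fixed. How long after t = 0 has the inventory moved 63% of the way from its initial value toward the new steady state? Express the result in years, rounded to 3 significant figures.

14.2 yr

τ = M₀/F₀ = 467/32.8 = 14.24 yr.
The remaining gap fraction is e^(−t/τ); 63% covered ⇒ e^(−t/τ) = 0.370.
t = −τ ln(0.370) = 14.24 × 0.9943 = 14.16 yr.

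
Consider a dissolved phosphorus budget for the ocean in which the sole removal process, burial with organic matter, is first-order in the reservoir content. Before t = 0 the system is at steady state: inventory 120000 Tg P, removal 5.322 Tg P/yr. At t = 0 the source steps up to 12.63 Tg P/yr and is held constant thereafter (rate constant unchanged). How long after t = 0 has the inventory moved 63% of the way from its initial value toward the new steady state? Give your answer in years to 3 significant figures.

22400 yr

τ = M₀/F₀ = 120000/5.322 = 22550 yr.
The remaining gap fraction is e^(−t/τ); 63% covered ⇒ e^(−t/τ) = 0.370.
t = −τ ln(0.370) = 22550 × 0.9943 = 22420 yr.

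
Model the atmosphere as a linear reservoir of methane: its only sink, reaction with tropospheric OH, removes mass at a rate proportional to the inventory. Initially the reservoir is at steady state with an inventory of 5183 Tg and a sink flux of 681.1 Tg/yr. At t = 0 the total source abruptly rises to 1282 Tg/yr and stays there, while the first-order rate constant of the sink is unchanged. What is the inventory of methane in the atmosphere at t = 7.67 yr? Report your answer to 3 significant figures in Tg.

8090 Tg

τ = M₀/F₀ = 5183/681.1 = 7.610 yr; rate constant k = 1/τ.
New steady state M_∞ = F₁/k = F₁·τ = 1282 × 7.610 = 9755.7 Tg.
M(t) = M_∞ + (M₀ − M_∞)·e^(−t/τ); t/τ = 7.67/7.610 = 1.008, so e^(−t/τ) = 0.3650.
M(t) = 9755.7 − 4573 × 0.3650 = 8086.8 Tg.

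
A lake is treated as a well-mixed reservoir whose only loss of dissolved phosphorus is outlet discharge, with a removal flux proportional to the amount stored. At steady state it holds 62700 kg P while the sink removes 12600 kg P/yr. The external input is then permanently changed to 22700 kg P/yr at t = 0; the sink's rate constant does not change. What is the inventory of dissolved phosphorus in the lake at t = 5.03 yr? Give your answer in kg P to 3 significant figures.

The sink rate constant is k = F₀/M₀ = 12600/62700 = 0.2010 yr⁻¹.
Solving dM/dt = F₁ − kM with M(0) = M₀ gives M(t) = F₁/k + (M₀ − F₁/k)·e^(−kt).
F₁/k = 22700/0.2010 = 112960 kg P; kt = 0.2010 × 5.03 = 1.011, e^(−kt) = 0.3639.
M(5.03) = 112960 + (62700 − 112960) × 0.3639 = 112960 − 18290 = 94669 kg P.

94700 kg P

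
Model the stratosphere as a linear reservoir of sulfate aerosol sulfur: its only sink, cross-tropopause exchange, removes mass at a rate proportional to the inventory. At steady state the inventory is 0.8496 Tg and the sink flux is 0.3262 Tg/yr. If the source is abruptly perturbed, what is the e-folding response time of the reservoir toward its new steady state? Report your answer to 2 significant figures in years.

2.6 yr

For a linear reservoir the response time equals the residence time τ = M/F.
τ = 0.8496 / 0.3262 = 2.605 yr.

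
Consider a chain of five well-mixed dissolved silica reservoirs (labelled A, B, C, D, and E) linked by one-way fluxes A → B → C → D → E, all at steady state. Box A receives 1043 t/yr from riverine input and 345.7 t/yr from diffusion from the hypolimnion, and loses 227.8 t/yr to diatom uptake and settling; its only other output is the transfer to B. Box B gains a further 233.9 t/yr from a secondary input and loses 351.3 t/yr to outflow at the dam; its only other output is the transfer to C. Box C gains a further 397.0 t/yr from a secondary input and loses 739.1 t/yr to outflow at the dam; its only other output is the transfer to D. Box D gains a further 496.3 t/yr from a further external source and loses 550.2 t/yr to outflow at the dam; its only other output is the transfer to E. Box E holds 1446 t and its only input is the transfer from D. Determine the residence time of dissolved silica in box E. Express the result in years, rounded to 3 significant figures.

2.23 yr

Box A: F(A→B) = (1043 + 345.7) − 227.8 = 1160.9 t/yr.
Box B: F(B→C) = (1160.9 + 233.9) − 351.3 = 1043.5 t/yr.
Box C: F(C→D) = (1043.5 + 397.0) − 739.1 = 701.40 t/yr.
Box D: F(D→E) = (701.40 + 496.3) − 550.2 = 647.50 t/yr.
Box E throughput = its input = 647.50 t/yr; τ = 1446 / 647.50 = 2.233 yr.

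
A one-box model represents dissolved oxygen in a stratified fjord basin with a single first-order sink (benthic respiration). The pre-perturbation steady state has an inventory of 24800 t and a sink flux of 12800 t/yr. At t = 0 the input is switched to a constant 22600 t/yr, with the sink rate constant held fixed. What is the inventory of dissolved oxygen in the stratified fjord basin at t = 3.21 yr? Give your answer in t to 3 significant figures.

40200 t

τ = M₀/F₀ = 24800/12800 = 1.938 yr; rate constant k = 1/τ.
New steady state M_∞ = F₁/k = F₁·τ = 22600 × 1.938 = 43788 t.
M(t) = M_∞ + (M₀ − M_∞)·e^(−t/τ); t/τ = 3.21/1.938 = 1.657, so e^(−t/τ) = 0.1908.
M(t) = 43788 − 18990 × 0.1908 = 40166 t.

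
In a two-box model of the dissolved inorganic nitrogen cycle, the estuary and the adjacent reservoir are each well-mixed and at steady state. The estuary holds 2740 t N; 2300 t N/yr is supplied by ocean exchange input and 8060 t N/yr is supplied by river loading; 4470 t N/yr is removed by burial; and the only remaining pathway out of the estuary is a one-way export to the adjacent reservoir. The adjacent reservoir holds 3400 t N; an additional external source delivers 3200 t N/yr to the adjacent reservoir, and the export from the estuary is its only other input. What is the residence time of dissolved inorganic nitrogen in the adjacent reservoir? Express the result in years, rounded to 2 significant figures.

Balance the estuary: ΣF_in = 2300 + 8060 = 10360 t N/yr.
Export to the adjacent reservoir = ΣF_in − (4470) = 5890.0 t N/yr.
Total input to the adjacent reservoir = 5890.0 + 3200 = 9090.0 t N/yr; at steady state this equals its total output.
τ = M / F = 3400 / 9090.0 = 0.3740 yr.

0.37 yr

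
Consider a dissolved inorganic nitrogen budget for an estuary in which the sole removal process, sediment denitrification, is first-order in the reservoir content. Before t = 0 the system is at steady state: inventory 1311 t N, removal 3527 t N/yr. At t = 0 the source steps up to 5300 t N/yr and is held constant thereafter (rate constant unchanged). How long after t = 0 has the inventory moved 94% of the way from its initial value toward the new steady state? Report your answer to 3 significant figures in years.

1.05 yr

τ = M₀/F₀ = 1311/3527 = 0.3717 yr.
The remaining gap fraction is e^(−t/τ); 94% covered ⇒ e^(−t/τ) = 0.0600.
t = −τ ln(0.0600) = 0.3717 × 2.813 = 1.046 yr.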